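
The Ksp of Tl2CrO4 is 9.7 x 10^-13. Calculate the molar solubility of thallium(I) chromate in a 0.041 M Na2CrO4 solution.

Tl2CrO4(s) ⇌ 2 Tl^+(aq) + CrO4^2-(aq)
Ksp = [Tl^+]^2[CrO4^2-]
Let s = moles of Tl2CrO4 that dissolve per litre. [Tl^+] = 2s, [CrO4^2-] = 0.041 + s ≈ 0.041 (Ksp is small, so little additional dissolves).
Ksp ≈ (2s)^2 × 0.041
s = 2.4 x 10^-6 M
Check: s = 2.4 x 10^-6 ≪ 0.041, so the approximation is valid.

s = 2.4e-6 M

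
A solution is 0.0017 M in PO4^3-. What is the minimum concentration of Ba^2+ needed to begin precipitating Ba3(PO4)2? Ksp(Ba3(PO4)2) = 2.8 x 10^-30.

Ba3(PO4)2(s) ⇌ 3 Ba^2+ + 2 PO4^3-
Ksp = [Ba^2+]^3[PO4^3-]^2
Precipitation begins when Q = Ksp. With [PO4^3-] = 0.0017 M:
2.8 x 10^-30 = (0.0017)^2 × [Ba^2+]^3
[Ba^2+] = (2.8 x 10^-30 / 2.89 × 10^-6)^(1/3) = 9.9 x 10^-9 M

[Ba^2+] ≈ 9.9 x 10^-9 M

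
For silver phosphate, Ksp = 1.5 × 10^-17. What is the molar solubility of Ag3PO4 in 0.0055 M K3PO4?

Ag3PO4(s) <=> 3 Ag^+ + PO4^3-
Ksp = [Ag^+]^3[PO4^3-]
If s mol/L dissolves here, [Ag^+] = 3s, [PO4^3-] = 0.0055 + s ≈ 0.0055 (Ksp is small, so little additional dissolves).
Ksp ≈ (3s)^3 × 0.0055
s = 4.7 × 10^-6 M
Check: s = 4.7 × 10^-6 ≪ 0.0055, so the approximation is valid.

4.7 × 10^-6 M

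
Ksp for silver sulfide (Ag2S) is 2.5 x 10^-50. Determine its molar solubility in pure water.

Ag2S(s) ⇌ 2 Ag^+ + S^2-
Ksp = [Ag^+]^2[S^2-]
If s mol/L of Ag2S dissolves, [Ag^+] = 2s and [S^2-] = s.
So Ksp = (2s)^2 × s = 4s^3
Solving, s = (2.5 x 10^-50/4)^(1/3) = 1.8 × 10^-17 M

1.8 × 10^-17 M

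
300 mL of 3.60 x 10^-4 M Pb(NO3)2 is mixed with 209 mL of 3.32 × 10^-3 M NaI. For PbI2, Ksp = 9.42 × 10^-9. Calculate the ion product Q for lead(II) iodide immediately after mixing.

Total volume = 300 + 209 = 509 mL.
[Pb^2+] = 3.60 × 10^-4 × (300/509) = 2.122 × 10^-4 M
[I^-] = 3.32 x 10^-3 × (209/509) = 1.363 x 10^-3 M
PbI2(s) ⇌ Pb^2+(aq) + 2 I^-(aq), so Q = [Pb^2+][I^-]^2
Q = (2.122 × 10^-4)(1.363 × 10^-3)^2 = 3.94 × 10^-10
Q < Ksp, so no precipitate of PbI2 forms.

Q = 3.94e-10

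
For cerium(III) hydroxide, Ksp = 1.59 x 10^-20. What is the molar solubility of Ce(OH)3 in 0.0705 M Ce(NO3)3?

s = 2.03e-7 M

Ce(OH)3(s) ⇌ Ce^3+ + 3 OH^-
Ksp = [Ce^3+][OH^-]^3
Let s = moles of Ce(OH)3 that dissolve per litre. [Ce^3+] = 0.0705 + s ≈ 0.0705, [OH^-] = 3s (since Ce^3+ from Ce(NO3)3 dominates).
Ksp ≈ 0.0705 × (3s)^3
s = 2.03 × 10^-7 M
Check: s = 2.0 × 10^-7 ≪ 0.0705, so the approximation is valid.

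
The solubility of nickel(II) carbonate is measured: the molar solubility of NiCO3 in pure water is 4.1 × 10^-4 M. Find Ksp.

Ksp = 1.7 x 10^-7

NiCO3(s) ⇌ Ni^2+(aq) + CO3^2-(aq)
If s mol/L of NiCO3 dissolves, [Ni^2+] = s and [CO3^2-] = s.
Ksp = [Ni^2+][CO3^2-]
Ksp = s^2
Ksp = (4.1 × 10^-4)^2 = 1.7 × 10^-7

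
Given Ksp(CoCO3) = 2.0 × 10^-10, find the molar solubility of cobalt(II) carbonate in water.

CoCO3(s) ⇌ Co^2+(aq) + CO3^2-(aq)
Ksp = [Co^2+][CO3^2-]
If s mol/L of CoCO3 dissolves, [Co^2+] = s and [CO3^2-] = s.
Ksp = s × s = s^2
s = (2.0 × 10^-10)^(1/2) = 1.4 x 10^-5 M

s = 1.4 x 10^-5 M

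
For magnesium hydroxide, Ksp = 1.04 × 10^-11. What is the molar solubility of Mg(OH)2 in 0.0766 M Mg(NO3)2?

5.83e-6 M

Mg(OH)2(s) ⇌ Mg^2+(aq) + 2 OH^-(aq)
Ksp = [Mg^2+][OH^-]^2
Let s = moles of Mg(OH)2 that dissolve per litre. [Mg^2+] = 0.0766 + s ≈ 0.0766, [OH^-] = 2s (since Mg^2+ from Mg(NO3)2 dominates).
Ksp ≈ 0.0766 × (2s)^2
s = 5.83 × 10^-6 M
Check: s = 5.8 × 10^-6 ≪ 0.0766, so the approximation is valid.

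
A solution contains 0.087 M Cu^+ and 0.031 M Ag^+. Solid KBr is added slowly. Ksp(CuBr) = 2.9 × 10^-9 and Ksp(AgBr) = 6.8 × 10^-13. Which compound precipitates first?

Each salt begins to precipitate when Q = Ksp, i.e. when [Br^-] reaches its threshold.
For CuBr: 2.9 × 10^-9 = 0.087 × [Br^-]  ⇒  [Br^-] = 3.3 × 10^-8 M.
For AgBr: 6.8 × 10^-13 = 0.031 × [Br^-]  ⇒  [Br^-] = 2.2 x 10^-11 M.
The salt with the lower threshold [Br^-] precipitates first: AgBr.

AgBr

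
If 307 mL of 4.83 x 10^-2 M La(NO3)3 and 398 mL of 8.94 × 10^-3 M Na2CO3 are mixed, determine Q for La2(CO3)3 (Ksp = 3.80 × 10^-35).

Q ≈ 5.69 × 10^-11

Total volume = 307 + 398 = 705 mL.
[La^3+] = 4.83 × 10^-2 × (307/705) = 2.103 x 10^-2 M
[CO3^2-] = 8.94 x 10^-3 × (398/705) = 5.047 × 10^-3 M
La2(CO3)3(s) ⇌ 2 La^3+(aq) + 3 CO3^2-(aq), so Q = [La^3+]^2[CO3^2-]^3
Q = (2.103 × 10^-2)^2(5.047 x 10^-3)^3 = 5.69 × 10^-11
Q > Ksp, so La2(CO3)3 will precipitate.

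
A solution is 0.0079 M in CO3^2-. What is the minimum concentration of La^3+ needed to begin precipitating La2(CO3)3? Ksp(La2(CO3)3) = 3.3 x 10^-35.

La2(CO3)3(s) ⇌ 2 La^3+ + 3 CO3^2-
Ksp = [La^3+]^2[CO3^2-]^3
Precipitation begins when Q = Ksp. With [CO3^2-] = 0.0079 M:
3.3 x 10^-35 = (0.0079)^3 × [La^3+]^2
[La^3+] = (3.3 x 10^-35 / 4.93 x 10^-7)^(1/2) = 8.2 × 10^-15 M

8.2 x 10^-15 M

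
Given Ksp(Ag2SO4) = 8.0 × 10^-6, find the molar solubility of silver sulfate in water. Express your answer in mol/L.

s ≈ 1.3 × 10^-2 M

Ag2SO4(s) ⇌ 2 Ag^+(aq) + SO4^2-(aq)
Ksp = [Ag^+]^2[SO4^2-]
With molar solubility s: [Ag^+] = 2s, [SO4^2-] = s.
Ksp = (2s)^2s = 4s^3
Solving, s = (8.0 × 10^-6/4)^(1/3) = 1.3 × 10^-2 M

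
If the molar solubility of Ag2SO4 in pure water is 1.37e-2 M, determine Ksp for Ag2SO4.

Ksp = 1.03 × 10^-5

Ag2SO4(s) <=> 2 Ag^+ + SO4^2-
With molar solubility s: [Ag^+] = 2s, [SO4^2-] = s.
Ksp = [Ag^+]^2[SO4^2-]
Substituting: Ksp = (2s)^2s = 4s^3
With s = 1.37 × 10^-2: Ksp = 1.03 × 10^-5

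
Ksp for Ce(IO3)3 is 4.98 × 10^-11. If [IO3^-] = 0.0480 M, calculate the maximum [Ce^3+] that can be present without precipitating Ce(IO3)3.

Ce(IO3)3(s) <=> Ce^3+(aq) + 3 IO3^-(aq)
Ksp = [Ce^3+][IO3^-]^3
Precipitation begins when Q = Ksp. With [IO3^-] = 0.0480 M:
4.98 × 10^-11 = (0.0480)^3 × [Ce^3+]
[Ce^3+] = (4.98 × 10^-11 / 1.106 × 10^-4) = 4.50 x 10^-7 M

4.50 x 10^-7 M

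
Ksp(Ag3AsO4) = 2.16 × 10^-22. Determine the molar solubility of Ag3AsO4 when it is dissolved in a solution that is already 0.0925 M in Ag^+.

2.73e-19 M

Ag3AsO4(s) ⇌ 3 Ag^+(aq) + AsO4^3-(aq)
Ksp = [Ag^+]^3[AsO4^3-]
If s mol/L dissolves here, [Ag^+] = 0.0925 + 3s ≈ 0.0925, [AsO4^3-] = s (common-ion effect: Ag^+ is already 0.0925 M).
Ksp ≈ (0.0925)^3 × s
s = 2.73 × 10^-19 M
Check: 3s = 8.2 × 10^-19 ≪ 0.0925, so the approximation is valid.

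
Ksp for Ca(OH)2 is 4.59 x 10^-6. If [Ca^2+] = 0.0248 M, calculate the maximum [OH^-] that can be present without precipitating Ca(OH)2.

Ca(OH)2(s) ⇌ Ca^2+ + 2 OH^-
Ksp = [Ca^2+][OH^-]^2
Precipitation begins when Q = Ksp. With [Ca^2+] = 0.0248 M:
4.59 x 10^-6 = (0.0248) × [OH^-]^2
[OH^-] = (4.59 x 10^-6 / 2.48 × 10^-2)^(1/2) = 1.36 × 10^-2 M

1.36 × 10^-2 M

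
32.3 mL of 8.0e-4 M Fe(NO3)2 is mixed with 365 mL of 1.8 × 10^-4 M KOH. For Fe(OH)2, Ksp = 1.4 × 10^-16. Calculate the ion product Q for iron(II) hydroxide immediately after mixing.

Total volume = 32.3 + 365 = 397.3 mL.
[Fe^2+] = 8.0 × 10^-4 × (32.3/397.3) = 6.50 x 10^-5 M
[OH^-] = 1.8 x 10^-4 × (365/397.3) = 1.65 × 10^-4 M
Fe(OH)2(s) <=> Fe^2+(aq) + 2 OH^-(aq), so Q = [Fe^2+][OH^-]^2
Q = (6.50 x 10^-5)(1.65 × 10^-4)^2 = 1.8 × 10^-12
Q > Ksp, so Fe(OH)2 will precipitate.

1.8 × 10^-12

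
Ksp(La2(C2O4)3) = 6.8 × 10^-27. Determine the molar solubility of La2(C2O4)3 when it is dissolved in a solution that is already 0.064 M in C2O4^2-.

2.5 × 10^-12 M

La2(C2O4)3(s) ⇌ 2 La^3+ + 3 C2O4^2-
Ksp = [La^3+]^2[C2O4^2-]^3
Let s be the molar solubility in this solution. [La^3+] = 2s, [C2O4^2-] = 0.064 + 3s ≈ 0.064 (common-ion effect: C2O4^2- is already 0.064 M).
Ksp ≈ (2s)^2 × (0.064)^3
s = 2.5 × 10^-12 M
Check: 3s = 7.6 × 10^-12 ≪ 0.064, so the approximation is valid.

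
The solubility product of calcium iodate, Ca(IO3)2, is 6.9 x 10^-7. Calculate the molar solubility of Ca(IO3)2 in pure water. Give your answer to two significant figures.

Ca(IO3)2(s) ⇌ Ca^2+(aq) + 2 IO3^-(aq)
Ksp = [Ca^2+][IO3^-]^2
If s mol/L of Ca(IO3)2 dissolves, [Ca^2+] = s and [IO3^-] = 2s.
So Ksp = s × (2s)^2 = 4s^3
Solving, s = (6.9 x 10^-7/4)^(1/3) = 5.6 x 10^-3 M

s ≈ 5.6e-3 M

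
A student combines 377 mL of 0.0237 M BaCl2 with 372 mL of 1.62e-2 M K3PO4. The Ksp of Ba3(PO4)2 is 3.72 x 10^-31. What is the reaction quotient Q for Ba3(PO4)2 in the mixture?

Total volume = 377 + 372 = 749 mL.
[Ba^2+] = 2.37 x 10^-2 × (377/749) = 1.193 × 10^-2 M
[PO4^3-] = 1.62 × 10^-2 × (372/749) = 8.046 × 10^-3 M
Ba3(PO4)2(s) ⇌ 3 Ba^2+ + 2 PO4^3-, so Q = [Ba^2+]^3[PO4^3-]^2
Q = (1.193 × 10^-2)^3(8.046 x 10^-3)^2 = 1.10 x 10^-10
Q > Ksp, so Ba3(PO4)2 will precipitate.

Q = 1.10 × 10^-10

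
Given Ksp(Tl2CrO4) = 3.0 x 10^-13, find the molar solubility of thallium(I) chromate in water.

s = 4.2 x 10^-5 M

Tl2CrO4(s) ⇌ 2 Tl^+(aq) + CrO4^2-(aq)
Ksp = [Tl^+]^2[CrO4^2-]
For each mole of Tl2CrO4 that dissolves: [Tl^+] = 2s, [CrO4^2-] = s.
So Ksp = (2s)^2 × s = 4s^3
Solving, s = (3.0 x 10^-13/4)^(1/3) = 4.2 × 10^-5 M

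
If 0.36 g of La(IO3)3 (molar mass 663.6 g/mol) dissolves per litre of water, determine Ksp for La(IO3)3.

Ksp = 2.3 x 10^-12

Molar solubility s = (3.6 × 10^-1 g/L) / (663.6 g/mol) = 5.42 x 10^-4 M.
La(IO3)3(s) <=> La^3+ + 3 IO3^-
Let s = molar solubility. Then [La^3+] = s and [IO3^-] = 3s.
Ksp = [La^3+][IO3^-]^3
Ksp = s(3s)^3 = 27s^4
Ksp = 27 × (5.42 x 10^-4)^4 = 2.3 × 10^-12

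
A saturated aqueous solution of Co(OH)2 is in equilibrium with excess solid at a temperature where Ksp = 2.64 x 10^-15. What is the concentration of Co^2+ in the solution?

[Co^2+] = 8.71e-6 M

Co(OH)2(s) ⇌ Co^2+(aq) + 2 OH^-(aq)
Ksp = [Co^2+][OH^-]^2
For each mole of Co(OH)2 that dissolves: [Co^2+] = s, [OH^-] = 2s.
So Ksp = s × (2s)^2 = 4s^3
s^3 = 2.64 x 10^-15 / 4, so s = 8.707 x 10^-6 M
[Co^2+] = s = 8.71 x 10^-6 M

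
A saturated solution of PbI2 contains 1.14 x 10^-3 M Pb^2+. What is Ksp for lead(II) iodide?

PbI2(s) <=> Pb^2+ + 2 I^-
Stoichiometry gives [I^-] = (2/1)[Pb^2+] = 2.280 x 10^-3 M.
Ksp = [Pb^2+][I^-]^2
Ksp = 1.14 × 10^-3 × (2.280 × 10^-3)^2 = 5.93 × 10^-9

5.93 × 10^-9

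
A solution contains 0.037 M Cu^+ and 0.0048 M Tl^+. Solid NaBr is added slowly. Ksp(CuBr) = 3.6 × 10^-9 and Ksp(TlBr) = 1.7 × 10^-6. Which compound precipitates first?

Precipitation of each salt starts when its ion product equals its Ksp.
For CuBr: 3.6 × 10^-9 = 0.037 × [Br^-]  ⇒  [Br^-] = 9.7 × 10^-8 M.
For TlBr: 1.7 × 10^-6 = 0.0048 × [Br^-]  ⇒  [Br^-] = 3.5 × 10^-4 M.
The salt with the lower threshold [Br^-] precipitates first: CuBr.

CuBr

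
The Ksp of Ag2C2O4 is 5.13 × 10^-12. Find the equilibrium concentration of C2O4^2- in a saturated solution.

Ag2C2O4(s) <=> 2 Ag^+ + C2O4^2-
Ksp = [Ag^+]^2[C2O4^2-]
For each mole of Ag2C2O4 that dissolves: [Ag^+] = 2s, [C2O4^2-] = s.
So Ksp = (2s)^2 × s = 4s^3
s = (5.13 × 10^-12 / 4)^(1/3) = 1.086 x 10^-4 M
[C2O4^2-] = s = 1.09 × 10^-4 M

[C2O4^2-] = 1.09 × 10^-4 M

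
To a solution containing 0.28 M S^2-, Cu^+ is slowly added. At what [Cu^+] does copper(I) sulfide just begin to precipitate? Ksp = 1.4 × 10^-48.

Cu2S(s) ⇌ 2 Cu^+(aq) + S^2-(aq)
Ksp = [Cu^+]^2[S^2-]
Precipitation begins when Q = Ksp. With [S^2-] = 0.28 M:
1.4 × 10^-48 = (0.28) × [Cu^+]^2
[Cu^+] = (1.4 × 10^-48 / 2.8 x 10^-1)^(1/2) = 2.2 × 10^-24 M

[Cu^+] ≈ 2.2 × 10^-24 M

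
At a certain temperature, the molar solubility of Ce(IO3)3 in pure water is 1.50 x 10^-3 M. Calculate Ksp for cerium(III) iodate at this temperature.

Ksp = 1.37 × 10^-10

Ce(IO3)3(s) ⇌ Ce^3+(aq) + 3 IO3^-(aq)
For each mole of Ce(IO3)3 that dissolves: [Ce^3+] = s, [IO3^-] = 3s.
Ksp = [Ce^3+][IO3^-]^3
Ksp = s(3s)^3 = 27s^4
With s = 1.50 x 10^-3: Ksp = 1.37 × 10^-10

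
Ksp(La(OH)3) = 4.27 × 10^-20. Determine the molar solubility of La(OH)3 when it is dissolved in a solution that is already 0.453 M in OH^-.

La(OH)3(s) ⇌ La^3+ + 3 OH^-
Ksp = [La^3+][OH^-]^3
Let s be the molar solubility in this solution. [La^3+] = s, [OH^-] = 0.453 + 3s ≈ 0.453 (since the OH^- already present dominates).
Ksp ≈ s × (0.453)^3
s = 4.59 x 10^-19 M
Check: 3s = 1.4 × 10^-18 ≪ 0.453, so the approximation is valid.

s = 4.59 × 10^-19 M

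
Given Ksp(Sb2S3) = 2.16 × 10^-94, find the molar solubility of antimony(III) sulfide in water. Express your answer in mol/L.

7.25e-20 M

Sb2S3(s) <=> 2 Sb^3+ + 3 S^2-
Ksp = [Sb^3+]^2[S^2-]^3
With molar solubility s: [Sb^3+] = 2s, [S^2-] = 3s.
Ksp = (2s)^2(3s)^3 = 108s^5
s^5 = 2.16 × 10^-94 / 108, so s = 7.25 × 10^-20 M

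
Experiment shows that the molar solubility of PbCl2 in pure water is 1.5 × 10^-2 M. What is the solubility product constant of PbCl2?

PbCl2(s) ⇌ Pb^2+(aq) + 2 Cl^-(aq)
If s mol/L of PbCl2 dissolves, [Pb^2+] = s and [Cl^-] = 2s.
Ksp = [Pb^2+][Cl^-]^2
Ksp = s(2s)^2 = 4s^3
With s = 1.5 × 10^-2: Ksp = 1.4 × 10^-5

Ksp = 1.4 × 10^-5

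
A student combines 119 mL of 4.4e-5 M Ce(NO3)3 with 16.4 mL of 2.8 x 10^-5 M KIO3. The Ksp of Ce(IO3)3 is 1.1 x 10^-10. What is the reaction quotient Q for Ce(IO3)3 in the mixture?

Total volume = 119 + 16.4 = 135.4 mL.
[Ce^3+] = 4.4 × 10^-5 × (119/135.4) = 3.87 × 10^-5 M
[IO3^-] = 2.8 × 10^-5 × (16.4/135.4) = 3.39 × 10^-6 M
Ce(IO3)3(s) <=> Ce^3+(aq) + 3 IO3^-(aq), so Q = [Ce^3+][IO3^-]^3
Q = (3.87 × 10^-5)(3.39 x 10^-6)^3 = 1.5 × 10^-21
Q < Ksp, so no precipitate of Ce(IO3)3 forms.

1.5 × 10^-21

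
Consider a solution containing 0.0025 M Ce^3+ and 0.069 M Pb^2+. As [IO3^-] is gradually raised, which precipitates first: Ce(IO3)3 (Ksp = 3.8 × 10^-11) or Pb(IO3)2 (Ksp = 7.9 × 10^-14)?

Precipitation of each salt starts when its ion product equals its Ksp.
For Ce(IO3)3: 3.8 × 10^-11 = 0.0025 × [IO3^-]^3  ⇒  [IO3^-] = 2.5 × 10^-3 M.
For Pb(IO3)2: 7.9 × 10^-14 = 0.069 × [IO3^-]^2  ⇒  [IO3^-] = 1.1 x 10^-6 M.
The salt with the lower threshold [IO3^-] precipitates first: Pb(IO3)2.

Pb(IO3)2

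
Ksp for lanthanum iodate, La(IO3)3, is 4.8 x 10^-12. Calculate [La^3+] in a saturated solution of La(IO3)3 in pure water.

La(IO3)3(s) ⇌ La^3+ + 3 IO3^-
Ksp = [La^3+][IO3^-]^3
For each mole of La(IO3)3 that dissolves: [La^3+] = s, [IO3^-] = 3s.
So Ksp = s × (3s)^3 = 27s^4
s^4 = 4.8 x 10^-12 / 27, so s = 6.49 x 10^-4 M
[La^3+] = s = 6.5 × 10^-4 M

6.5 × 10^-4 M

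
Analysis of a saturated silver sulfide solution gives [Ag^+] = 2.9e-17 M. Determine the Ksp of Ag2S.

Ag2S(s) ⇌ 2 Ag^+(aq) + S^2-(aq)
Stoichiometry gives [S^2-] = (1/2)[Ag^+] = 1.45 × 10^-17 M.
Ksp = [Ag^+]^2[S^2-]
Ksp = (2.9 × 10^-17)^2 × 1.45 × 10^-17 = 1.2 × 10^-50

Ksp ≈ 1.2 × 10^-50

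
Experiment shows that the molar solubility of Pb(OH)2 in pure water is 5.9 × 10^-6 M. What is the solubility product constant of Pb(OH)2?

8.2 × 10^-16

Pb(OH)2(s) <=> Pb^2+ + 2 OH^-
If s mol/L of Pb(OH)2 dissolves, [Pb^2+] = s and [OH^-] = 2s.
Ksp = [Pb^2+][OH^-]^2
Substituting: Ksp = s(2s)^2 = 4s^3
Ksp = 4 × (5.9 × 10^-6)^3 = 8.2 × 10^-16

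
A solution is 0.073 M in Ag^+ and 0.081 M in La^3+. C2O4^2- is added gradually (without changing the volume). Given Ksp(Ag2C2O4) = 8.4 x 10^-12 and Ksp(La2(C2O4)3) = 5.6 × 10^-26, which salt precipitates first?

Precipitation of each salt starts when its ion product equals its Ksp.
For Ag2C2O4: 8.4 x 10^-12 = (0.073)^2 × [C2O4^2-]  ⇒  [C2O4^2-] = 1.6 × 10^-9 M.
For La2(C2O4)3: 5.6 × 10^-26 = (0.081)^2 × [C2O4^2-]^3  ⇒  [C2O4^2-] = 2.0 × 10^-8 M.
The salt with the lower threshold [C2O4^2-] precipitates first: Ag2C2O4.

Ag2C2O4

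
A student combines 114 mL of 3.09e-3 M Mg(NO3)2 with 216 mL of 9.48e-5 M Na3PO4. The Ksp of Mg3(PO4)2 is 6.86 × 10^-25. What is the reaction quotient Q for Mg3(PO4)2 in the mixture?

Total volume = 114 + 216 = 330 mL.
[Mg^2+] = 3.09 × 10^-3 × (114/330) = 1.067 x 10^-3 M
[PO4^3-] = 9.48 × 10^-5 × (216/330) = 6.205 × 10^-5 M
Mg3(PO4)2(s) <=> 3 Mg^2+ + 2 PO4^3-, so Q = [Mg^2+]^3[PO4^3-]^2
Q = (1.067 × 10^-3)^3(6.205 x 10^-5)^2 = 4.68 × 10^-18
Q > Ksp, so Mg3(PO4)2 will precipitate.

4.68e-18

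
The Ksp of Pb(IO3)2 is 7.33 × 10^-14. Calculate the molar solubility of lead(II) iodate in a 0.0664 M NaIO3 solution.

s = 1.66 × 10^-11 M

Pb(IO3)2(s) ⇌ Pb^2+ + 2 IO3^-
Ksp = [Pb^2+][IO3^-]^2
Let s = moles of Pb(IO3)2 that dissolve per litre. [Pb^2+] = s, [IO3^-] = 0.0664 + 2s ≈ 0.0664 (common-ion effect: IO3^- is already 0.0664 M).
Ksp ≈ s × (0.0664)^2
s = 1.66 × 10^-11 M
Check: 2s = 3.3 x 10^-11 ≪ 0.0664, so the approximation is valid.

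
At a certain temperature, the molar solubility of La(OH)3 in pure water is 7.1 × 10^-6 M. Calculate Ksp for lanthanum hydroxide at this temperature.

La(OH)3(s) ⇌ La^3+(aq) + 3 OH^-(aq)
Let s = molar solubility. Then [La^3+] = s and [OH^-] = 3s.
Ksp = [La^3+][OH^-]^3
So Ksp = s × (3s)^3 = 27s^4
With s = 7.1 × 10^-6: Ksp = 6.9 × 10^-20

6.9 x 10^-20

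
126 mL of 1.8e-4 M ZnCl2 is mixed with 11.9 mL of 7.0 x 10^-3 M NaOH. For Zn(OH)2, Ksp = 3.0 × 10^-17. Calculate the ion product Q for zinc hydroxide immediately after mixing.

6.0e-11

Total volume = 126 + 11.9 = 137.9 mL.
[Zn^2+] = 1.8 × 10^-4 × (126/137.9) = 1.64 x 10^-4 M
[OH^-] = 7.0 x 10^-3 × (11.9/137.9) = 6.04 × 10^-4 M
Zn(OH)2(s) ⇌ Zn^2+ + 2 OH^-, so Q = [Zn^2+][OH^-]^2
Q = (1.64 × 10^-4)(6.04 × 10^-4)^2 = 6.0 x 10^-11
Q > Ksp, so Zn(OH)2 will precipitate.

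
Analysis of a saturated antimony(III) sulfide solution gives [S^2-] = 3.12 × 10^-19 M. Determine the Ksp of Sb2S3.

Ksp ≈ 1.31e-93

Sb2S3(s) <=> 2 Sb^3+ + 3 S^2-
Stoichiometry gives [Sb^3+] = (2/3)[S^2-] = 2.080 x 10^-19 M.
Ksp = [Sb^3+]^2[S^2-]^3
Ksp = (2.080 x 10^-19)^2 × (3.12 × 10^-19)^3 = 1.31 × 10^-93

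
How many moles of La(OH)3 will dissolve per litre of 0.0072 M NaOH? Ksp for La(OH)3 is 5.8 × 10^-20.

s ≈ 1.6 × 10^-13 M

La(OH)3(s) ⇌ La^3+(aq) + 3 OH^-(aq)
Ksp = [La^3+][OH^-]^3
If s mol/L dissolves here, [La^3+] = s, [OH^-] = 0.0072 + 3s ≈ 0.0072 (since OH^- from NaOH dominates).
Ksp ≈ s × (0.0072)^3
s = 1.6 × 10^-13 M
Check: 3s = 4.7 x 10^-13 ≪ 0.0072, so the approximation is valid.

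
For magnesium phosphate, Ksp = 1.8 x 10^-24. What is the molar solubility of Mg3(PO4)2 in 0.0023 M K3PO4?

s ≈ 2.3 × 10^-7 M

Mg3(PO4)2(s) ⇌ 3 Mg^2+(aq) + 2 PO4^3-(aq)
Ksp = [Mg^2+]^3[PO4^3-]^2
Let s = moles of Mg3(PO4)2 that dissolve per litre. [Mg^2+] = 3s, [PO4^3-] = 0.0023 + 2s ≈ 0.0023 (common-ion effect: PO4^3- is already 0.0023 M).
Ksp ≈ (3s)^3 × (0.0023)^2
s = 2.3 x 10^-7 M
Check: 2s = 4.7 × 10^-7 ≪ 0.0023, so the approximation is valid.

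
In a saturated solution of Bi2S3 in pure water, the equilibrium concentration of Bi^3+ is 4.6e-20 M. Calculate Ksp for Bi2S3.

Bi2S3(s) <=> 2 Bi^3+ + 3 S^2-
Stoichiometry gives [S^2-] = (3/2)[Bi^3+] = 6.90 × 10^-20 M.
Ksp = [Bi^3+]^2[S^2-]^3
Ksp = (4.6 x 10^-20)^2 × (6.90 x 10^-20)^3 = 7.0 × 10^-97

7.0 × 10^-97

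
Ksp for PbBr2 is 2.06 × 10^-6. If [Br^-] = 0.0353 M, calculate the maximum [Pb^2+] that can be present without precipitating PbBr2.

PbBr2(s) <=> Pb^2+(aq) + 2 Br^-(aq)
Ksp = [Pb^2+][Br^-]^2
Precipitation begins when Q = Ksp. With [Br^-] = 0.0353 M:
2.06 × 10^-6 = (0.0353)^2 × [Pb^2+]
[Pb^2+] = (2.06 × 10^-6 / 1.246 x 10^-3) = 1.65 × 10^-3 M

[Pb^2+] = 1.65e-3 M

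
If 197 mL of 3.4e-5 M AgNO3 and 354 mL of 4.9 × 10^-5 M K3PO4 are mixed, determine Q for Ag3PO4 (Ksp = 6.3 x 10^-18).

5.7 × 10^-20

Total volume = 197 + 354 = 551 mL.
[Ag^+] = 3.4 × 10^-5 × (197/551) = 1.22 × 10^-5 M
[PO4^3-] = 4.9 × 10^-5 × (354/551) = 3.15 × 10^-5 M
Ag3PO4(s) <=> 3 Ag^+(aq) + PO4^3-(aq), so Q = [Ag^+]^3[PO4^3-]
Q = (1.22 × 10^-5)^3(3.15 x 10^-5) = 5.7 × 10^-20
Q < Ksp, so no precipitate of Ag3PO4 forms.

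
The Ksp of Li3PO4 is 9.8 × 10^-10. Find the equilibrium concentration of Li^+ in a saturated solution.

Li3PO4(s) <=> 3 Li^+ + PO4^3-
Ksp = [Li^+]^3[PO4^3-]
With molar solubility s: [Li^+] = 3s, [PO4^3-] = s.
So Ksp = (3s)^3 × s = 27s^4
s = (9.8 × 10^-10 / 27)^(1/4) = 2.45 × 10^-3 M
[Li^+] = 3s = 7.4 × 10^-3 M

[Li^+] ≈ 7.4e-3 M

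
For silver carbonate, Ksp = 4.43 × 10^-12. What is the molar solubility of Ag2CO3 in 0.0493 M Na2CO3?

4.74e-6 M

Ag2CO3(s) <=> 2 Ag^+(aq) + CO3^2-(aq)
Ksp = [Ag^+]^2[CO3^2-]
If s mol/L dissolves here, [Ag^+] = 2s, [CO3^2-] = 0.0493 + s ≈ 0.0493 (common-ion effect: CO3^2- is already 0.0493 M).
Ksp ≈ (2s)^2 × 0.0493
s = 4.74 × 10^-6 M
Check: s = 4.7 × 10^-6 ≪ 0.0493, so the approximation is valid.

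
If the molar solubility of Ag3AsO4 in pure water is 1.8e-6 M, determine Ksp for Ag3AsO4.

2.8e-22

Ag3AsO4(s) ⇌ 3 Ag^+ + AsO4^3-
With molar solubility s: [Ag^+] = 3s, [AsO4^3-] = s.
Ksp = [Ag^+]^3[AsO4^3-]
Ksp = (3s)^3s = 27s^4
With s = 1.8 × 10^-6: Ksp = 2.8 x 10^-22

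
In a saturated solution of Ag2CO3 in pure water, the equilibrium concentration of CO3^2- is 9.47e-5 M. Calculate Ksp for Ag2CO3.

Ag2CO3(s) <=> 2 Ag^+ + CO3^2-
Stoichiometry gives [Ag^+] = (2/1)[CO3^2-] = 1.894 × 10^-4 M.
Ksp = [Ag^+]^2[CO3^2-]
Ksp = (1.894 × 10^-4)^2 × 9.47 x 10^-5 = 3.40 x 10^-12

Ksp ≈ 3.40e-12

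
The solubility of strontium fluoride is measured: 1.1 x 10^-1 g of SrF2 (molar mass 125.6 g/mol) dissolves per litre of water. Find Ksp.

Ksp = 2.7 × 10^-9

Molar solubility s = (1.1 × 10^-1 g/L) / (125.6 g/mol) = 8.76 × 10^-4 M.
SrF2(s) <=> Sr^2+(aq) + 2 F^-(aq)
For each mole of SrF2 that dissolves: [Sr^2+] = s, [F^-] = 2s.
Ksp = [Sr^2+][F^-]^2
So Ksp = s × (2s)^2 = 4s^3
With s = 8.76 × 10^-4: Ksp = 2.7 × 10^-9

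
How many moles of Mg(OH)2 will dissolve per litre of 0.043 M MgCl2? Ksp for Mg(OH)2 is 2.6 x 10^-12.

3.9 × 10^-6 M

Mg(OH)2(s) ⇌ Mg^2+(aq) + 2 OH^-(aq)
Ksp = [Mg^2+][OH^-]^2
Let s be the molar solubility in this solution. [Mg^2+] = 0.043 + s ≈ 0.043, [OH^-] = 2s (common-ion effect: Mg^2+ is already 0.043 M).
Ksp ≈ 0.043 × (2s)^2
s = 3.9 × 10^-6 M
Check: s = 3.9 × 10^-6 ≪ 0.043, so the approximation is valid.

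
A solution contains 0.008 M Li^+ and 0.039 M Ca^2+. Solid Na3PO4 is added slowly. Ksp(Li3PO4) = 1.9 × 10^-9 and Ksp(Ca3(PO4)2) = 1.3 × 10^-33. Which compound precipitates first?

Ca3(PO4)2

Each salt begins to precipitate when Q = Ksp, i.e. when [PO4^3-] reaches its threshold.
For Li3PO4: 1.9 × 10^-9 = (0.008)^3 × [PO4^3-]  ⇒  [PO4^3-] = 3.7 x 10^-3 M.
For Ca3(PO4)2: 1.3 × 10^-33 = (0.039)^3 × [PO4^3-]^2  ⇒  [PO4^3-] = 4.7 x 10^-15 M.
The salt with the lower threshold [PO4^3-] precipitates first: Ca3(PO4)2.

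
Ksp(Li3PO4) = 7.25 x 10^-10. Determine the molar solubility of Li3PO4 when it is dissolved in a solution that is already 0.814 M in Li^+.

s ≈ 1.34 x 10^-9 M

Li3PO4(s) ⇌ 3 Li^+(aq) + PO4^3-(aq)
Ksp = [Li^+]^3[PO4^3-]
Let s = moles of Li3PO4 that dissolve per litre. [Li^+] = 0.814 + 3s ≈ 0.814, [PO4^3-] = s (Ksp is small, so little additional dissolves).
Ksp ≈ (0.814)^3 × s
s = 1.34 x 10^-9 M
Check: 3s = 4.0 x 10^-9 ≪ 0.814, so the approximation is valid.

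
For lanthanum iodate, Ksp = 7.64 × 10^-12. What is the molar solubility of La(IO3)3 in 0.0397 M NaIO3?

La(IO3)3(s) ⇌ La^3+ + 3 IO3^-
Ksp = [La^3+][IO3^-]^3
If s mol/L dissolves here, [La^3+] = s, [IO3^-] = 0.0397 + 3s ≈ 0.0397 (Ksp is small, so little additional dissolves).
Ksp ≈ s × (0.0397)^3
s = 1.22 × 10^-7 M
Check: 3s = 3.7 x 10^-7 ≪ 0.0397, so the approximation is valid.

s = 1.22 x 10^-7 M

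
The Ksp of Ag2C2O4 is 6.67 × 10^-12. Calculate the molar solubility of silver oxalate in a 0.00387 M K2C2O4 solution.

Ag2C2O4(s) <=> 2 Ag^+(aq) + C2O4^2-(aq)
Ksp = [Ag^+]^2[C2O4^2-]
Let s be the molar solubility in this solution. [Ag^+] = 2s, [C2O4^2-] = 0.00387 + s ≈ 0.00387 (Ksp is small, so little additional dissolves).
Ksp ≈ (2s)^2 × 0.00387
s = 2.08 x 10^-5 M
Check: s = 2.1 × 10^-5 ≪ 0.00387, so the approximation is valid.

s = 2.08e-5 M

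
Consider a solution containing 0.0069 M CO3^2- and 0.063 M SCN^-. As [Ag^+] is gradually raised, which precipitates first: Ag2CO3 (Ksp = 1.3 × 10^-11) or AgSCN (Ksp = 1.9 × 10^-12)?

Precipitation of each salt starts when its ion product equals its Ksp.
For Ag2CO3: 1.3 × 10^-11 = 0.0069 × [Ag^+]^2  ⇒  [Ag^+] = 4.3 x 10^-5 M.
For AgSCN: 1.9 × 10^-12 = 0.063 × [Ag^+]  ⇒  [Ag^+] = 3.0 × 10^-11 M.
The salt with the lower threshold [Ag^+] precipitates first: AgSCN.

AgSCN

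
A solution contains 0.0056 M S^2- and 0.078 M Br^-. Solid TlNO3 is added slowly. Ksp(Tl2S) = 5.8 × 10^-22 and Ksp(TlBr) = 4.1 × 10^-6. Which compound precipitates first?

Tl2S

Each salt begins to precipitate when Q = Ksp, i.e. when [Tl^+] reaches its threshold.
For Tl2S: 5.8 × 10^-22 = 0.0056 × [Tl^+]^2  ⇒  [Tl^+] = 3.2 x 10^-10 M.
For TlBr: 4.1 × 10^-6 = 0.078 × [Tl^+]  ⇒  [Tl^+] = 5.3 × 10^-5 M.
The salt with the lower threshold [Tl^+] precipitates first: Tl2S.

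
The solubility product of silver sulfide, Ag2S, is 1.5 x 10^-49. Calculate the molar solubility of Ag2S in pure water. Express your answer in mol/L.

s = 3.3 × 10^-17 M

Ag2S(s) ⇌ 2 Ag^+(aq) + S^2-(aq)
Ksp = [Ag^+]^2[S^2-]
If s mol/L of Ag2S dissolves, [Ag^+] = 2s and [S^2-] = s.
Ksp = (2s)^2s = 4s^3
s^3 = 1.5 x 10^-49 / 4, so s = 3.3 × 10^-17 M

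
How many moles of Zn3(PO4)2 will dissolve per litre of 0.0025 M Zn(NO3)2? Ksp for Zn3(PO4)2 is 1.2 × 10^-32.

Zn3(PO4)2(s) <=> 3 Zn^2+ + 2 PO4^3-
Ksp = [Zn^2+]^3[PO4^3-]^2
Let s = moles of Zn3(PO4)2 that dissolve per litre. [Zn^2+] = 0.0025 + 3s ≈ 0.0025, [PO4^3-] = 2s (common-ion effect: Zn^2+ is already 0.0025 M).
Ksp ≈ (0.0025)^3 × (2s)^2
s = 4.4 x 10^-13 M
Check: 3s = 1.3 × 10^-12 ≪ 0.0025, so the approximation is valid.

4.4e-13 M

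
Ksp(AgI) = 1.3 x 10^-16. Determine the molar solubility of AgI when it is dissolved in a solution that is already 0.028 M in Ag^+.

s = 4.6 x 10^-15 M

AgI(s) ⇌ Ag^+(aq) + I^-(aq)
Ksp = [Ag^+][I^-]
If s mol/L dissolves here, [Ag^+] = 0.028 + s ≈ 0.028, [I^-] = s (since the Ag^+ already present dominates).
Ksp ≈ 0.028 × s
s = 4.6 x 10^-15 M
Check: s = 4.6 x 10^-15 ≪ 0.028, so the approximation is valid.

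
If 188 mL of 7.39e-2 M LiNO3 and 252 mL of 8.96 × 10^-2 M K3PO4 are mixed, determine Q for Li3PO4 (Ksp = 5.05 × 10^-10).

Q ≈ 1.62 × 10^-6

Total volume = 188 + 252 = 440 mL.
[Li^+] = 7.39 x 10^-2 × (188/440) = 3.158 x 10^-2 M
[PO4^3-] = 8.96 × 10^-2 × (252/440) = 5.132 × 10^-2 M
Li3PO4(s) ⇌ 3 Li^+ + PO4^3-, so Q = [Li^+]^3[PO4^3-]
Q = (3.158 × 10^-2)^3(5.132 x 10^-2) = 1.62 × 10^-6
Q > Ksp, so Li3PO4 will precipitate.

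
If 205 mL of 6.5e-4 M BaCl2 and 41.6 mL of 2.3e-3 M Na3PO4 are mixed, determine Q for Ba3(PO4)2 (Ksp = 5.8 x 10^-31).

Total volume = 205 + 41.6 = 246.6 mL.
[Ba^2+] = 6.5 x 10^-4 × (205/246.6) = 5.40 × 10^-4 M
[PO4^3-] = 2.3 x 10^-3 × (41.6/246.6) = 3.88 × 10^-4 M
Ba3(PO4)2(s) ⇌ 3 Ba^2+ + 2 PO4^3-, so Q = [Ba^2+]^3[PO4^3-]^2
Q = (5.40 × 10^-4)^3(3.88 × 10^-4)^2 = 2.4 × 10^-17
Q > Ksp, so Ba3(PO4)2 will precipitate.

Q = 2.4 × 10^-17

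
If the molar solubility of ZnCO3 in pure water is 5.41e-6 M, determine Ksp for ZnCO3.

ZnCO3(s) <=> Zn^2+(aq) + CO3^2-(aq)
With molar solubility s: [Zn^2+] = s, [CO3^2-] = s.
Ksp = [Zn^2+][CO3^2-]
Ksp = s^2
With s = 5.41 x 10^-6: Ksp = 2.93 × 10^-11

Ksp = 2.93e-11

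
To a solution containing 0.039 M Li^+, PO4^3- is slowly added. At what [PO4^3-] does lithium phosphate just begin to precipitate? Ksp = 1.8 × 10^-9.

[PO4^3-] = 3.0 x 10^-5 M

Li3PO4(s) <=> 3 Li^+ + PO4^3-
Ksp = [Li^+]^3[PO4^3-]
Precipitation begins when Q = Ksp. With [Li^+] = 0.039 M:
1.8 × 10^-9 = (0.039)^3 × [PO4^3-]
[PO4^3-] = (1.8 × 10^-9 / 5.93 x 10^-5) = 3.0 x 10^-5 M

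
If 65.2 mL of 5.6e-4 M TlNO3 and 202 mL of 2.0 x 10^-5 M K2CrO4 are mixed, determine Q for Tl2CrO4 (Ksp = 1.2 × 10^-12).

Total volume = 65.2 + 202 = 267.2 mL.
[Tl^+] = 5.6 x 10^-4 × (65.2/267.2) = 1.37 × 10^-4 M
[CrO4^2-] = 2.0 × 10^-5 × (202/267.2) = 1.51 × 10^-5 M
Tl2CrO4(s) ⇌ 2 Tl^+ + CrO4^2-, so Q = [Tl^+]^2[CrO4^2-]
Q = (1.37 × 10^-4)^2(1.51 x 10^-5) = 2.8 × 10^-13
Q < Ksp, so no precipitate of Tl2CrO4 forms.

Q = 2.8 × 10^-13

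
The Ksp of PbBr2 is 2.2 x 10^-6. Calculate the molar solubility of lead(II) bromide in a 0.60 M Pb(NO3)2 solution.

PbBr2(s) ⇌ Pb^2+(aq) + 2 Br^-(aq)
Ksp = [Pb^2+][Br^-]^2
If s mol/L dissolves here, [Pb^2+] = 0.60 + s ≈ 0.60, [Br^-] = 2s (Ksp is small, so little additional dissolves).
Ksp ≈ 0.60 × (2s)^2
s = 9.6 × 10^-4 M
Check: s = 9.6 × 10^-4 ≪ 0.60, so the approximation is valid.

9.6 x 10^-4 M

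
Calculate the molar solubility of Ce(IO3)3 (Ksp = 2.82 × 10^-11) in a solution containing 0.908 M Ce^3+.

s = 1.05 × 10^-4 M

Ce(IO3)3(s) ⇌ Ce^3+ + 3 IO3^-
Ksp = [Ce^3+][IO3^-]^3
Let s be the molar solubility in this solution. [Ce^3+] = 0.908 + s ≈ 0.908, [IO3^-] = 3s (Ksp is small, so little additional dissolves).
Ksp ≈ 0.908 × (3s)^3
s = 1.05 × 10^-4 M
Check: s = 1.0 × 10^-4 ≪ 0.908, so the approximation is valid.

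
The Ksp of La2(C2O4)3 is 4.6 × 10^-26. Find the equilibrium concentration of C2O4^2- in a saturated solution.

La2(C2O4)3(s) <=> 2 La^3+(aq) + 3 C2O4^2-(aq)
Ksp = [La^3+]^2[C2O4^2-]^3
For each mole of La2(C2O4)3 that dissolves: [La^3+] = 2s, [C2O4^2-] = 3s.
Ksp = (2s)^2(3s)^3 = 108s^5
s = (4.6 × 10^-26 / 108)^(1/5) = 3.36 × 10^-6 M
[C2O4^2-] = 3s = 1.0 × 10^-5 M

[C2O4^2-] = 1.0 x 10^-5 M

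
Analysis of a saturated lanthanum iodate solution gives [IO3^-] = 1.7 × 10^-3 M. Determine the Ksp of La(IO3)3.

La(IO3)3(s) ⇌ La^3+(aq) + 3 IO3^-(aq)
Stoichiometry gives [La^3+] = (1/3)[IO3^-] = 5.67 × 10^-4 M.
Ksp = [La^3+][IO3^-]^3
Ksp = 5.67 x 10^-4 × (1.7 × 10^-3)^3 = 2.8 × 10^-12

Ksp ≈ 2.8 x 10^-12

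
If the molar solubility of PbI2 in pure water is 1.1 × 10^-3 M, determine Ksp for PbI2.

Ksp ≈ 5.3 x 10^-9

PbI2(s) ⇌ Pb^2+ + 2 I^-
If s mol/L of PbI2 dissolves, [Pb^2+] = s and [I^-] = 2s.
Ksp = [Pb^2+][I^-]^2
Substituting: Ksp = s(2s)^2 = 4s^3
With s = 1.1 x 10^-3: Ksp = 5.3 × 10^-9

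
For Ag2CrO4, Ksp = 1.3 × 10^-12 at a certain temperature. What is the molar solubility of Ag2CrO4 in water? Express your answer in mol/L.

Ag2CrO4(s) <=> 2 Ag^+ + CrO4^2-
Ksp = [Ag^+]^2[CrO4^2-]
Let s = molar solubility. Then [Ag^+] = 2s and [CrO4^2-] = s.
So Ksp = (2s)^2 × s = 4s^3
Solving, s = (1.3 × 10^-12/4)^(1/3) = 6.9 × 10^-5 M

s ≈ 6.9 × 10^-5 M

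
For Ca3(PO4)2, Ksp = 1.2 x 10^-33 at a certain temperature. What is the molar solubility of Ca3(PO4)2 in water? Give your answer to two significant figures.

Ca3(PO4)2(s) ⇌ 3 Ca^2+ + 2 PO4^3-
Ksp = [Ca^2+]^3[PO4^3-]^2
For each mole of Ca3(PO4)2 that dissolves: [Ca^2+] = 3s, [PO4^3-] = 2s.
So Ksp = (3s)^3 × (2s)^2 = 108s^5
s^5 = 1.2 x 10^-33 / 108, so s = 1.0 x 10^-7 M

s = 1.0 × 10^-7 M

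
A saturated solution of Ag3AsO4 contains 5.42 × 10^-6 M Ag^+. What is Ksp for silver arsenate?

2.88 × 10^-22

Ag3AsO4(s) <=> 3 Ag^+ + AsO4^3-
Stoichiometry gives [AsO4^3-] = (1/3)[Ag^+] = 1.807 × 10^-6 M.
Ksp = [Ag^+]^3[AsO4^3-]
Ksp = (5.42 x 10^-6)^3 × 1.807 × 10^-6 = 2.88 × 10^-22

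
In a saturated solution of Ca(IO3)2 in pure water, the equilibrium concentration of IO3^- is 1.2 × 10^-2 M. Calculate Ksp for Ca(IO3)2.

Ca(IO3)2(s) ⇌ Ca^2+(aq) + 2 IO3^-(aq)
Stoichiometry gives [Ca^2+] = (1/2)[IO3^-] = 6.00 × 10^-3 M.
Ksp = [Ca^2+][IO3^-]^2
Ksp = 6.00 × 10^-3 × (1.2 × 10^-2)^2 = 8.6 × 10^-7

8.6 x 10^-7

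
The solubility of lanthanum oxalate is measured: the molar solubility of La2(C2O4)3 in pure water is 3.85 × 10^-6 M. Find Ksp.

La2(C2O4)3(s) ⇌ 2 La^3+(aq) + 3 C2O4^2-(aq)
If s mol/L of La2(C2O4)3 dissolves, [La^3+] = 2s and [C2O4^2-] = 3s.
Ksp = [La^3+]^2[C2O4^2-]^3
Ksp = (2s)^2(3s)^3 = 108s^5
With s = 3.85 × 10^-6: Ksp = 9.14 x 10^-26

Ksp ≈ 9.14e-26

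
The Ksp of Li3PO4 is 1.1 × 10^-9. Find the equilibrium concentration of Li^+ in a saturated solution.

[Li^+] = 7.6e-3 M

Li3PO4(s) ⇌ 3 Li^+ + PO4^3-
Ksp = [Li^+]^3[PO4^3-]
Let s = molar solubility. Then [Li^+] = 3s and [PO4^3-] = s.
Substituting: Ksp = (3s)^3s = 27s^4
s^4 = 1.1 × 10^-9 / 27, so s = 2.53 x 10^-3 M
[Li^+] = 3s = 7.6 x 10^-3 M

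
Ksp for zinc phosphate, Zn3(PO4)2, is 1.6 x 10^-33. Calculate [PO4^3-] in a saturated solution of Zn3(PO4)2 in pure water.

[PO4^3-] ≈ 2.2 × 10^-7 M

Zn3(PO4)2(s) ⇌ 3 Zn^2+(aq) + 2 PO4^3-(aq)
Ksp = [Zn^2+]^3[PO4^3-]^2
For each mole of Zn3(PO4)2 that dissolves: [Zn^2+] = 3s, [PO4^3-] = 2s.
So Ksp = (3s)^3 × (2s)^2 = 108s^5
s = (1.6 x 10^-33 / 108)^(1/5) = 1.08 × 10^-7 M
[PO4^3-] = 2s = 2.2 x 10^-7 M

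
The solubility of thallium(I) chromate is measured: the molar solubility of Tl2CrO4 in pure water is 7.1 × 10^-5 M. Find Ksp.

Tl2CrO4(s) <=> 2 Tl^+ + CrO4^2-
If s mol/L of Tl2CrO4 dissolves, [Tl^+] = 2s and [CrO4^2-] = s.
Ksp = [Tl^+]^2[CrO4^2-]
Ksp = (2s)^2s = 4s^3
With s = 7.1 × 10^-5: Ksp = 1.4 x 10^-12

1.4 × 10^-12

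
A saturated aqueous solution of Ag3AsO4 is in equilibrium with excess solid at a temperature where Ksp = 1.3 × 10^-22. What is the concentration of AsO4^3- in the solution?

Ag3AsO4(s) ⇌ 3 Ag^+ + AsO4^3-
Ksp = [Ag^+]^3[AsO4^3-]
If s mol/L of Ag3AsO4 dissolves, [Ag^+] = 3s and [AsO4^3-] = s.
So Ksp = (3s)^3 × s = 27s^4
Solving, s = (1.3 × 10^-22/27)^(1/4) = 1.48 × 10^-6 M
[AsO4^3-] = s = 1.5 × 10^-6 M

1.5 x 10^-6 M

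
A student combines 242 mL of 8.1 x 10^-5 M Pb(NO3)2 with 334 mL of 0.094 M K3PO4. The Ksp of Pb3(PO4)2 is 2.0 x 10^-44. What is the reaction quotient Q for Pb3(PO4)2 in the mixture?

Total volume = 242 + 334 = 576 mL.
[Pb^2+] = 8.1 x 10^-5 × (242/576) = 3.40 x 10^-5 M
[PO4^3-] = 9.4 × 10^-2 × (334/576) = 5.45 × 10^-2 M
Pb3(PO4)2(s) <=> 3 Pb^2+ + 2 PO4^3-, so Q = [Pb^2+]^3[PO4^3-]^2
Q = (3.40 × 10^-5)^3(5.45 x 10^-2)^2 = 1.2 × 10^-16
Q > Ksp, so Pb3(PO4)2 will precipitate.

Q = 1.2e-16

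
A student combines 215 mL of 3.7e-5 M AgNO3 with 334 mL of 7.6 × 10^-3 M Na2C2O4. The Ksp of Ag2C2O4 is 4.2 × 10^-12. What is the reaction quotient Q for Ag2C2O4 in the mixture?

Total volume = 215 + 334 = 549 mL.
[Ag^+] = 3.7 × 10^-5 × (215/549) = 1.45 × 10^-5 M
[C2O4^2-] = 7.6 x 10^-3 × (334/549) = 4.62 × 10^-3 M
Ag2C2O4(s) ⇌ 2 Ag^+(aq) + C2O4^2-(aq), so Q = [Ag^+]^2[C2O4^2-]
Q = (1.45 x 10^-5)^2(4.62 x 10^-3) = 9.7 × 10^-13
Q < Ksp, so no precipitate of Ag2C2O4 forms.

Q ≈ 9.7e-13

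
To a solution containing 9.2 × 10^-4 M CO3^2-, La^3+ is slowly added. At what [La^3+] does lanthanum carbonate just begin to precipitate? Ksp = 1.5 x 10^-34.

La2(CO3)3(s) ⇌ 2 La^3+(aq) + 3 CO3^2-(aq)
Ksp = [La^3+]^2[CO3^2-]^3
Precipitation begins when Q = Ksp. With [CO3^2-] = 9.2 × 10^-4 M:
1.5 x 10^-34 = (9.2 × 10^-4)^3 × [La^3+]^2
[La^3+] = (1.5 x 10^-34 / 7.79 x 10^-10)^(1/2) = 4.4 x 10^-13 M

4.4 × 10^-13 M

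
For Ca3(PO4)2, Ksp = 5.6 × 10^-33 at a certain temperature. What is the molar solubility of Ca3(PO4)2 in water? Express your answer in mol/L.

Ca3(PO4)2(s) ⇌ 3 Ca^2+ + 2 PO4^3-
Ksp = [Ca^2+]^3[PO4^3-]^2
Let s = molar solubility. Then [Ca^2+] = 3s and [PO4^3-] = 2s.
Ksp = (3s)^3(2s)^2 = 108s^5
s = (5.6 × 10^-33 / 108)^(1/5) = 1.4 x 10^-7 M

s ≈ 1.4e-7 M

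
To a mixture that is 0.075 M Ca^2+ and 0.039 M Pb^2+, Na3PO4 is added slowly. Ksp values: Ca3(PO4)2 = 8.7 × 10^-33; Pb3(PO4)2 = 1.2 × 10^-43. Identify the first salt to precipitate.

Pb3(PO4)2

Each salt begins to precipitate when Q = Ksp, i.e. when [PO4^3-] reaches its threshold.
For Ca3(PO4)2: 8.7 × 10^-33 = (0.075)^3 × [PO4^3-]^2  ⇒  [PO4^3-] = 4.5 x 10^-15 M.
For Pb3(PO4)2: 1.2 × 10^-43 = (0.039)^3 × [PO4^3-]^2  ⇒  [PO4^3-] = 4.5 × 10^-20 M.
The salt with the lower threshold [PO4^3-] precipitates first: Pb3(PO4)2.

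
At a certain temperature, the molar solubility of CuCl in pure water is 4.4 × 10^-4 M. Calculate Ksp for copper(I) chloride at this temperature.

CuCl(s) ⇌ Cu^+ + Cl^-
Let s = molar solubility. Then [Cu^+] = s and [Cl^-] = s.
Ksp = [Cu^+][Cl^-]
Ksp = s^2
Ksp = (4.4 × 10^-4)^2 = 1.9 × 10^-7

1.9 × 10^-7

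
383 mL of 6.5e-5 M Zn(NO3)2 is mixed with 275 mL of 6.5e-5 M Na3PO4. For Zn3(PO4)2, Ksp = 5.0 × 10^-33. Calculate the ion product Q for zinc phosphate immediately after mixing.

Total volume = 383 + 275 = 658 mL.
[Zn^2+] = 6.5 × 10^-5 × (383/658) = 3.78 × 10^-5 M
[PO4^3-] = 6.5 x 10^-5 × (275/658) = 2.72 × 10^-5 M
Zn3(PO4)2(s) ⇌ 3 Zn^2+ + 2 PO4^3-, so Q = [Zn^2+]^3[PO4^3-]^2
Q = (3.78 x 10^-5)^3(2.72 x 10^-5)^2 = 4.0 x 10^-23
Q > Ksp, so Zn3(PO4)2 will precipitate.

4.0 x 10^-23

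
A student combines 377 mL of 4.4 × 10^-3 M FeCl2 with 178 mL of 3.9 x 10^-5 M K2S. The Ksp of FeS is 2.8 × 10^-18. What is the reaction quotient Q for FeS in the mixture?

Total volume = 377 + 178 = 555 mL.
[Fe^2+] = 4.4 x 10^-3 × (377/555) = 2.99 × 10^-3 M
[S^2-] = 3.9 x 10^-5 × (178/555) = 1.25 × 10^-5 M
FeS(s) ⇌ Fe^2+ + S^2-, so Q = [Fe^2+][S^2-]
Q = (2.99 × 10^-3)(1.25 × 10^-5) = 3.7 × 10^-8
Q > Ksp, so FeS will precipitate.

Q ≈ 3.7 × 10^-8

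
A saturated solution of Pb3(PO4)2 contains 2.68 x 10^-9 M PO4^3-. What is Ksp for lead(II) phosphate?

Pb3(PO4)2(s) ⇌ 3 Pb^2+ + 2 PO4^3-
Stoichiometry gives [Pb^2+] = (3/2)[PO4^3-] = 4.020 x 10^-9 M.
Ksp = [Pb^2+]^3[PO4^3-]^2
Ksp = (4.020 x 10^-9)^3 × (2.68 × 10^-9)^2 = 4.67 × 10^-43

Ksp ≈ 4.67 × 10^-43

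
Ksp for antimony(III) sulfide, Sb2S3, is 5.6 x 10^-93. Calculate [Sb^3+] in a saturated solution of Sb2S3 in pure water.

[Sb^3+] = 2.8 × 10^-19 M

Sb2S3(s) ⇌ 2 Sb^3+ + 3 S^2-
Ksp = [Sb^3+]^2[S^2-]^3
Let s = molar solubility. Then [Sb^3+] = 2s and [S^2-] = 3s.
So Ksp = (2s)^2 × (3s)^3 = 108s^5
Solving, s = (5.6 x 10^-93/108)^(1/5) = 1.39 × 10^-19 M
[Sb^3+] = 2s = 2.8 × 10^-19 M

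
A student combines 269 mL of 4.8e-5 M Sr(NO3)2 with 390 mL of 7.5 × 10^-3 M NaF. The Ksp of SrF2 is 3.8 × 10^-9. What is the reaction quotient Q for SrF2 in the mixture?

Total volume = 269 + 390 = 659 mL.
[Sr^2+] = 4.8 x 10^-5 × (269/659) = 1.96 × 10^-5 M
[F^-] = 7.5 × 10^-3 × (390/659) = 4.44 × 10^-3 M
SrF2(s) <=> Sr^2+ + 2 F^-, so Q = [Sr^2+][F^-]^2
Q = (1.96 × 10^-5)(4.44 × 10^-3)^2 = 3.9 × 10^-10
Q < Ksp, so no precipitate of SrF2 forms.

Q ≈ 3.9 × 10^-10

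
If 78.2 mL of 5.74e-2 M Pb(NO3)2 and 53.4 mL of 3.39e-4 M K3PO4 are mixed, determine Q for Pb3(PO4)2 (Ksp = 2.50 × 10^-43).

Q ≈ 7.51e-13

Total volume = 78.2 + 53.4 = 131.6 mL.
[Pb^2+] = 5.74 x 10^-2 × (78.2/131.6) = 3.411 x 10^-2 M
[PO4^3-] = 3.39 × 10^-4 × (53.4/131.6) = 1.376 x 10^-4 M
Pb3(PO4)2(s) <=> 3 Pb^2+(aq) + 2 PO4^3-(aq), so Q = [Pb^2+]^3[PO4^3-]^2
Q = (3.411 × 10^-2)^3(1.376 x 10^-4)^2 = 7.51 × 10^-13
Q > Ksp, so Pb3(PO4)2 will precipitate.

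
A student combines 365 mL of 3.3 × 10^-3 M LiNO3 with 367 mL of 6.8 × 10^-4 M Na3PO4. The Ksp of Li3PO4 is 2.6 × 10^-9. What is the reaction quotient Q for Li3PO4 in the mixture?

Total volume = 365 + 367 = 732 mL.
[Li^+] = 3.3 × 10^-3 × (365/732) = 1.65 × 10^-3 M
[PO4^3-] = 6.8 × 10^-4 × (367/732) = 3.41 x 10^-4 M
Li3PO4(s) <=> 3 Li^+ + PO4^3-, so Q = [Li^+]^3[PO4^3-]
Q = (1.65 x 10^-3)^3(3.41 x 10^-4) = 1.5 × 10^-12
Q < Ksp, so no precipitate of Li3PO4 forms.

1.5 × 10^-12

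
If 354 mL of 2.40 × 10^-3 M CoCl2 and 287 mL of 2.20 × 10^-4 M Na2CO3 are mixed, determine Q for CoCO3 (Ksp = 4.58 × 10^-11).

Total volume = 354 + 287 = 641 mL.
[Co^2+] = 2.40 x 10^-3 × (354/641) = 1.325 × 10^-3 M
[CO3^2-] = 2.20 × 10^-4 × (287/641) = 9.850 × 10^-5 M
CoCO3(s) <=> Co^2+(aq) + CO3^2-(aq), so Q = [Co^2+][CO3^2-]
Q = (1.325 × 10^-3)(9.850 x 10^-5) = 1.31 × 10^-7
Q > Ksp, so CoCO3 will precipitate.

Q = 1.31e-7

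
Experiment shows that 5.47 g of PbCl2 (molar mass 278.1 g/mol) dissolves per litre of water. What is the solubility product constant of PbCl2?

Ksp ≈ 3.04 × 10^-5

Molar solubility s = (5.47 g/L) / (278.1 g/mol) = 1.967 × 10^-2 M.
PbCl2(s) <=> Pb^2+ + 2 Cl^-
Let s = molar solubility. Then [Pb^2+] = s and [Cl^-] = 2s.
Ksp = [Pb^2+][Cl^-]^2
Substituting: Ksp = s(2s)^2 = 4s^3
Ksp = 4 × (1.967 × 10^-2)^3 = 3.04 × 10^-5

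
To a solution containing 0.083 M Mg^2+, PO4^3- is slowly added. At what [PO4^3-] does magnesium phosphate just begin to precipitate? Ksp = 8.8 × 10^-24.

Mg3(PO4)2(s) ⇌ 3 Mg^2+(aq) + 2 PO4^3-(aq)
Ksp = [Mg^2+]^3[PO4^3-]^2
Precipitation begins when Q = Ksp. With [Mg^2+] = 0.083 M:
8.8 × 10^-24 = (0.083)^3 × [PO4^3-]^2
[PO4^3-] = (8.8 × 10^-24 / 5.72 × 10^-4)^(1/2) = 1.2 × 10^-10 M

[PO4^3-] = 1.2 × 10^-10 M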